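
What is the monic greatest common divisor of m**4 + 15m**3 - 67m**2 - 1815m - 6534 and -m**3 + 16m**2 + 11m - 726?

m**2 - 5m - 66

By polynomial division,
  m**4 + 15m**3 - 67m**2 - 1815m - 6534 = (-m - 31)(-m**3 + 16m**2 + 11m - 726) + (440m**2 - 2200m - 29040)
  -m**3 + 16m**2 + 11m - 726 = (-(1/440)m + 1/40)(440m**2 - 2200m - 29040) + (0)
Last nonzero remainder: 440m**2 - 2200m - 29040. Dividing through by 440 gives the monic gcd m**2 - 5m - 66.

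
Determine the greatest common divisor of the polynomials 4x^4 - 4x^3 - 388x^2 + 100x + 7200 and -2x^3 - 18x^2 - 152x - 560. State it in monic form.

Euclidean algorithm in ℚ[x]:
  4x^4 - 4x^3 - 388x^2 + 100x + 7200 = (-2x + 20)(-2x^3 - 18x^2 - 152x - 560) + (-332x^2 + 2020x + 18400)
  -2x^3 - 18x^2 - 152x - 560 = ((1/166)x + 626/6889)(-332x^2 + 2020x + 18400) + (-(3075248/6889)x - 15376240/6889)
  -332x^2 + 2020x + 18400 = ((571787/768812)x - 1584470/192203)(-(3075248/6889)x - 15376240/6889) + (0)
Last nonzero remainder: -(3075248/6889)x - 15376240/6889. Dividing through by -3075248/6889 gives the monic gcd x + 5.

x + 5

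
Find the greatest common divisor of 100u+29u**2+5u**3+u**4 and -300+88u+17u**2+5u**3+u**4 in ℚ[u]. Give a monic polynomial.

Apply the Euclidean algorithm:
  u**4+5u**3+29u**2+100u = (u**4+5u**3+17u**2+88u-300) + (12u**2+12u+300)
  u**4+5u**3+17u**2+88u-300 = ((1/12)u**2+(1/3)u-1)(12u**2+12u+300) + (0)
Last nonzero remainder: 12u**2+12u+300. Dividing through by 12 gives the monic gcd u**2+u+25.

25+u+u**2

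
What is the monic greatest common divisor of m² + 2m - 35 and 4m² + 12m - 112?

m + 7

Apply the Euclidean algorithm:
  m² + 2m - 35 = (1/4)(4m² + 12m - 112) + (-m - 7)
  4m² + 12m - 112 = (-4m + 16)(-m - 7) + (0)
Last nonzero remainder: -m - 7. Dividing through by -1 gives the monic gcd m + 7.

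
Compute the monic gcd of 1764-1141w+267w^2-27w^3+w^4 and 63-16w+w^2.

63-16w+w^2

Apply the Euclidean algorithm:
  w^4-27w^3+267w^2-1141w+1764 = (w^2-11w+28)(w^2-16w+63) + (0)
The last nonzero remainder w^2-16w+63 is already monic.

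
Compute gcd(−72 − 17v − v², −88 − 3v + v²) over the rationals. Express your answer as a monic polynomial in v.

Repeated division with remainder:
  −v² − 17v − 72 = (−1)(v² − 3v − 88) + (−20v − 160)
  v² − 3v − 88 = (−(1/20)v + 11/20)(−20v − 160) + (0)
Last nonzero remainder: −20v − 160. Dividing through by −20 gives the monic gcd v + 8.

8 + v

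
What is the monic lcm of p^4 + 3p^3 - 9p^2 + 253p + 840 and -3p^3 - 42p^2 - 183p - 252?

p^5 + 7p^4 + 3p^3 + 217p^2 + 1852p + 3360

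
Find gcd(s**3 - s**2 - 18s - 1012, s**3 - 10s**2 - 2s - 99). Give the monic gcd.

Repeated division with remainder:
  s**3 - s**2 - 18s - 1012 = (s**3 - 10s**2 - 2s - 99) + (9s**2 - 16s - 913)
  s**3 - 10s**2 - 2s - 99 = ((1/9)s - 74/81)(9s**2 - 16s - 913) + ((6871/81)s - 75581/81)
  9s**2 - 16s - 913 = ((729/6871)s + 6723/6871)((6871/81)s - 75581/81) + (0)
Last nonzero remainder: (6871/81)s - 75581/81. Dividing through by 6871/81 gives the monic gcd s - 11.

s - 11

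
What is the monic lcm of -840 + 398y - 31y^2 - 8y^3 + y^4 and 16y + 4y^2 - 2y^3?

Apply the Euclidean algorithm:
  y^4 - 8y^3 - 31y^2 + 398y - 840 = (-(1/2)y + 3)(-2y^3 + 4y^2 + 16y) + (-35y^2 + 350y - 840)
  -2y^3 + 4y^2 + 16y = ((2/35)y + 16/35)(-35y^2 + 350y - 840) + (-96y + 384)
  -35y^2 + 350y - 840 = ((35/96)y - 35/16)(-96y + 384) + (0)
Last nonzero remainder: -96y + 384. Dividing through by -96 gives the monic gcd y - 4.
Then lcm(f, g) = f·g / gcd(f, g); expanding and making the result monic gives the answer.

-1680y - 44y^2 + 336y^3 - 47y^4 - 6y^5 + y^6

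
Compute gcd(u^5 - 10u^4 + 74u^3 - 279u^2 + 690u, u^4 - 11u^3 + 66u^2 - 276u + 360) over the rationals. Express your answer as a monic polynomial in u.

Repeated division with remainder:
  u^5 - 10u^4 + 74u^3 - 279u^2 + 690u = (u + 1)(u^4 - 11u^3 + 66u^2 - 276u + 360) + (19u^3 - 69u^2 + 606u - 360)
  u^4 - 11u^3 + 66u^2 - 276u + 360 = ((1/19)u - 140/361)(19u^3 - 69u^2 + 606u - 360) + ((2652/361)u^2 - (7956/361)u + 79560/361)
  19u^3 - 69u^2 + 606u - 360 = ((6859/2652)u - 361/221)((2652/361)u^2 - (7956/361)u + 79560/361) + (0)
Last nonzero remainder: (2652/361)u^2 - (7956/361)u + 79560/361. Dividing through by 2652/361 gives the monic gcd u^2 - 3u + 30.

u^2 - 3u + 30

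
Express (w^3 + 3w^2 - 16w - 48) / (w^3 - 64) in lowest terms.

Euclidean algorithm in ℚ[w]:
  w^3 + 3w^2 - 16w - 48 = (w^3 - 64) + (3w^2 - 16w + 16)
  w^3 - 64 = ((1/3)w + 16/9)(3w^2 - 16w + 16) + ((208/9)w - 832/9)
  3w^2 - 16w + 16 = ((27/208)w - 9/52)((208/9)w - 832/9) + (0)
Last nonzero remainder: (208/9)w - 832/9. Dividing through by 208/9 gives the monic gcd w - 4.
Cancel w - 4 from numerator and denominator to get the reduced form.

(w^2 + 7w + 12)/(w^2 + 4w + 16)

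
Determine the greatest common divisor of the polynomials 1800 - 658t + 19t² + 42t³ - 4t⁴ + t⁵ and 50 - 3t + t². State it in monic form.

50 - 3t + t²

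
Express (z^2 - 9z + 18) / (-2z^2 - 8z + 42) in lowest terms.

(-z + 6)/(2z + 14)

Apply the Euclidean algorithm:
  z^2 - 9z + 18 = (-1/2)(-2z^2 - 8z + 42) + (-13z + 39)
  -2z^2 - 8z + 42 = ((2/13)z + 14/13)(-13z + 39) + (0)
Last nonzero remainder: -13z + 39. Dividing through by -13 gives the monic gcd z - 3.
Cancel z - 3 from numerator and denominator to get the reduced form.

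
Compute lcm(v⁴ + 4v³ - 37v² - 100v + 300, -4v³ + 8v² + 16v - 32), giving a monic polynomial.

v⁶ + 4v⁵ - 41v⁴ - 116v³ + 448v² + 400v - 1200

Euclidean algorithm in ℚ[v]:
  v⁴ + 4v³ - 37v² - 100v + 300 = (-(1/4)v - 3/2)(-4v³ + 8v² + 16v - 32) + (-21v² - 84v + 252)
  -4v³ + 8v² + 16v - 32 = ((4/21)v - 8/7)(-21v² - 84v + 252) + (-128v + 256)
  -21v² - 84v + 252 = ((21/128)v + 63/64)(-128v + 256) + (0)
Last nonzero remainder: -128v + 256. Dividing through by -128 gives the monic gcd v - 2.
Then lcm(f, g) = f·g / gcd(f, g); expanding and making the result monic gives the answer.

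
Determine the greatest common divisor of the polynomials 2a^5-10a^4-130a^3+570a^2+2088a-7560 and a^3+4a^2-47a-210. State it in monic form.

Apply the Euclidean algorithm:
  2a^5-10a^4-130a^3+570a^2+2088a-7560 = (2a^2-18a+36)(a^3+4a^2-47a-210) + (0)
The last nonzero remainder a^3+4a^2-47a-210 is already monic.

a^3+4a^2-47a-210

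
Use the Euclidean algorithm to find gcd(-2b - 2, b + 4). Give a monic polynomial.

1

Euclidean algorithm in ℚ[b]:
  -2b - 2 = (-2)(b + 4) + (6)
  b + 4 = ((1/6)b + 2/3)(6) + (0)
The last nonzero remainder is the constant 6, so the polynomials are coprime and gcd = 1.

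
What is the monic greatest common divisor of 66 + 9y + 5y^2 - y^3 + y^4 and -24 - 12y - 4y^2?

6 + 3y + y^2

Euclidean algorithm in ℚ[y]:
  y^4 - y^3 + 5y^2 + 9y + 66 = (-(1/4)y^2 + y - 11/4)(-4y^2 - 12y - 24) + (0)
Last nonzero remainder: -4y^2 - 12y - 24. Dividing through by -4 gives the monic gcd y^2 + 3y + 6.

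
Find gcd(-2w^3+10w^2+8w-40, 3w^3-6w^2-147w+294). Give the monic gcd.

w-2

Apply the Euclidean algorithm:
  -2w^3+10w^2+8w-40 = (-2/3)(3w^3-6w^2-147w+294) + (6w^2-90w+156)
  3w^3-6w^2-147w+294 = ((1/2)w+13/2)(6w^2-90w+156) + (360w-720)
  6w^2-90w+156 = ((1/60)w-13/60)(360w-720) + (0)
Last nonzero remainder: 360w-720. Dividing through by 360 gives the monic gcd w-2.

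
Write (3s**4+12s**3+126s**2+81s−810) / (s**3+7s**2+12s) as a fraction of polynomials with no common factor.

(3s**3+3s**2+117s−270)/(s**2+4s)

By polynomial division,
  3s**4+12s**3+126s**2+81s−810 = (3s−9)(s**3+7s**2+12s) + (153s**2+189s−810)
  s**3+7s**2+12s = ((1/153)s+98/2601)(153s**2+189s−810) + ((2940/289)s+8820/289)
  153s**2+189s−810 = ((14739/980)s−2601/98)((2940/289)s+8820/289) + (0)
Last nonzero remainder: (2940/289)s+8820/289. Dividing through by 2940/289 gives the monic gcd s+3.
Cancel s+3 from numerator and denominator to get the reduced form.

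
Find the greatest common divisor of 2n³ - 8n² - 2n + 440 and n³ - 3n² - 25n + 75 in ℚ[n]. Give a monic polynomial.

n + 5

By polynomial division,
  2n³ - 8n² - 2n + 440 = (2)(n³ - 3n² - 25n + 75) + (-2n² + 48n + 290)
  n³ - 3n² - 25n + 75 = (-(1/2)n - 21/2)(-2n² + 48n + 290) + (624n + 3120)
  -2n² + 48n + 290 = (-(1/312)n + 29/312)(624n + 3120) + (0)
Last nonzero remainder: 624n + 3120. Dividing through by 624 gives the monic gcd n + 5.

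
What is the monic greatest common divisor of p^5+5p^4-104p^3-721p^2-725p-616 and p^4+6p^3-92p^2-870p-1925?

p^2-4p-77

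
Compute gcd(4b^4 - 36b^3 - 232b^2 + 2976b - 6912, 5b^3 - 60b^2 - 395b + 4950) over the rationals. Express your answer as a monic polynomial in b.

b + 9

Apply the Euclidean algorithm:
  4b^4 - 36b^3 - 232b^2 + 2976b - 6912 = ((4/5)b + 12/5)(5b^3 - 60b^2 - 395b + 4950) + (228b^2 - 36b - 18792)
  5b^3 - 60b^2 - 395b + 4950 = ((5/228)b - 375/1444)(228b^2 - 36b - 18792) + ((2800/361)b + 25200/361)
  228b^2 - 36b - 18792 = ((20577/700)b - 94221/350)((2800/361)b + 25200/361) + (0)
Last nonzero remainder: (2800/361)b + 25200/361. Dividing through by 2800/361 gives the monic gcd b + 9.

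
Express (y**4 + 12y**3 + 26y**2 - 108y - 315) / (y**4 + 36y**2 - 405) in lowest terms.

(y**2 + 12y + 35)/(y**2 + 45)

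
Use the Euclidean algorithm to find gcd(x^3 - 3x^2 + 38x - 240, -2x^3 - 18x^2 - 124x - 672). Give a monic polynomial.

By polynomial division,
  x^3 - 3x^2 + 38x - 240 = (-1/2)(-2x^3 - 18x^2 - 124x - 672) + (-12x^2 - 24x - 576)
  -2x^3 - 18x^2 - 124x - 672 = ((1/6)x + 7/6)(-12x^2 - 24x - 576) + (0)
Last nonzero remainder: -12x^2 - 24x - 576. Dividing through by -12 gives the monic gcd x^2 + 2x + 48.

x^2 + 2x + 48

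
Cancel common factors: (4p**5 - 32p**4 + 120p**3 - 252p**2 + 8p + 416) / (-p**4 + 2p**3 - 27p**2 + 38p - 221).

(-4p**3 + 20p**2 - 8p - 32)/(p**2 + p + 17)

Euclidean algorithm in ℚ[p]:
  4p**5 - 32p**4 + 120p**3 - 252p**2 + 8p + 416 = (-4p + 24)(-p**4 + 2p**3 - 27p**2 + 38p - 221) + (-36p**3 + 548p**2 - 1788p + 5720)
  -p**4 + 2p**3 - 27p**2 + 38p - 221 = ((1/36)p + 119/324)(-36p**3 + 548p**2 - 1788p + 5720) + (-(14467/81)p**2 + (14467/27)p - 188071/81)
  -36p**3 + 548p**2 - 1788p + 5720 = ((2916/14467)p - 35640/14467)(-(14467/81)p**2 + (14467/27)p - 188071/81) + (0)
Last nonzero remainder: -(14467/81)p**2 + (14467/27)p - 188071/81. Dividing through by -14467/81 gives the monic gcd p**2 - 3p + 13.
Cancel p**2 - 3p + 13 from numerator and denominator to get the reduced form.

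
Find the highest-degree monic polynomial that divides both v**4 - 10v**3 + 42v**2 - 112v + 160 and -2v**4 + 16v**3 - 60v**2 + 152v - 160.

v**3 - 6v**2 + 18v - 40

By polynomial division,
  v**4 - 10v**3 + 42v**2 - 112v + 160 = (-1/2)(-2v**4 + 16v**3 - 60v**2 + 152v - 160) + (-2v**3 + 12v**2 - 36v + 80)
  -2v**4 + 16v**3 - 60v**2 + 152v - 160 = (v - 2)(-2v**3 + 12v**2 - 36v + 80) + (0)
Last nonzero remainder: -2v**3 + 12v**2 - 36v + 80. Dividing through by -2 gives the monic gcd v**3 - 6v**2 + 18v - 40.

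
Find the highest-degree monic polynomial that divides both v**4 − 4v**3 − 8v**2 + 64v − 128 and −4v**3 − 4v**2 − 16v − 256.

v + 4

Euclidean algorithm in ℚ[v]:
  v**4 − 4v**3 − 8v**2 + 64v − 128 = (−(1/4)v + 5/4)(−4v**3 − 4v**2 − 16v − 256) + (−7v**2 + 20v + 192)
  −4v**3 − 4v**2 − 16v − 256 = ((4/7)v + 108/49)(−7v**2 + 20v + 192) + (−(8320/49)v − 33280/49)
  −7v**2 + 20v + 192 = ((343/8320)v − 147/520)(−(8320/49)v − 33280/49) + (0)
Last nonzero remainder: −(8320/49)v − 33280/49. Dividing through by −8320/49 gives the monic gcd v + 4.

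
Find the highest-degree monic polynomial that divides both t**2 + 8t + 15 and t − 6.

1

Euclidean algorithm in ℚ[t]:
  t**2 + 8t + 15 = (t + 14)(t − 6) + (99)
  t − 6 = ((1/99)t − 2/33)(99) + (0)
The last nonzero remainder is the constant 99, so the polynomials are coprime and gcd = 1.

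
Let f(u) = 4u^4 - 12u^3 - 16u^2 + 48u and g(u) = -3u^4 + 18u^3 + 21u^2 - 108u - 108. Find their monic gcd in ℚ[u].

u^2 - u - 6

By polynomial division,
  4u^4 - 12u^3 - 16u^2 + 48u = (-4/3)(-3u^4 + 18u^3 + 21u^2 - 108u - 108) + (12u^3 + 12u^2 - 96u - 144)
  -3u^4 + 18u^3 + 21u^2 - 108u - 108 = (-(1/4)u + 7/4)(12u^3 + 12u^2 - 96u - 144) + (-24u^2 + 24u + 144)
  12u^3 + 12u^2 - 96u - 144 = (-(1/2)u - 1)(-24u^2 + 24u + 144) + (0)
Last nonzero remainder: -24u^2 + 24u + 144. Dividing through by -24 gives the monic gcd u^2 - u - 6.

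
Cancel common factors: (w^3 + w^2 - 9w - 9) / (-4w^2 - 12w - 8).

Repeated division with remainder:
  w^3 + w^2 - 9w - 9 = (-(1/4)w + 1/2)(-4w^2 - 12w - 8) + (-5w - 5)
  -4w^2 - 12w - 8 = ((4/5)w + 8/5)(-5w - 5) + (0)
Last nonzero remainder: -5w - 5. Dividing through by -5 gives the monic gcd w + 1.
Cancel w + 1 from numerator and denominator to get the reduced form.

(-w^2 + 9)/(4w + 8)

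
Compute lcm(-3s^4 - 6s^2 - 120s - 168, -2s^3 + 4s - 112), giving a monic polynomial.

s^5 + 4s^4 + 2s^3 + 48s^2 + 216s + 224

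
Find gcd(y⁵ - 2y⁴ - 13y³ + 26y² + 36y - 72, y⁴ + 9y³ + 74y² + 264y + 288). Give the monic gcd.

Euclidean algorithm in ℚ[y]:
  y⁵ - 2y⁴ - 13y³ + 26y² + 36y - 72 = (y - 11)(y⁴ + 9y³ + 74y² + 264y + 288) + (12y³ + 576y² + 2652y + 3096)
  y⁴ + 9y³ + 74y² + 264y + 288 = ((1/12)y - 13/4)(12y³ + 576y² + 2652y + 3096) + (1725y² + 8625y + 10350)
  12y³ + 576y² + 2652y + 3096 = ((4/575)y + 172/575)(1725y² + 8625y + 10350) + (0)
Last nonzero remainder: 1725y² + 8625y + 10350. Dividing through by 1725 gives the monic gcd y² + 5y + 6.

y² + 5y + 6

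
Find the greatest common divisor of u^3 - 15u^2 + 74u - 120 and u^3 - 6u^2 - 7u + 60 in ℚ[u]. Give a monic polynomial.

u^2 - 9u + 20

Repeated division with remainder:
  u^3 - 15u^2 + 74u - 120 = (u^3 - 6u^2 - 7u + 60) + (-9u^2 + 81u - 180)
  u^3 - 6u^2 - 7u + 60 = (-(1/9)u - 1/3)(-9u^2 + 81u - 180) + (0)
Last nonzero remainder: -9u^2 + 81u - 180. Dividing through by -9 gives the monic gcd u^2 - 9u + 20.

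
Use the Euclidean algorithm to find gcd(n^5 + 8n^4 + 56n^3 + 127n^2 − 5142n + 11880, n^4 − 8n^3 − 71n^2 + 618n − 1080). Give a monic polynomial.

Repeated division with remainder:
  n^5 + 8n^4 + 56n^3 + 127n^2 − 5142n + 11880 = (n + 16)(n^4 − 8n^3 − 71n^2 + 618n − 1080) + (255n^3 + 645n^2 − 13950n + 29160)
  n^4 − 8n^3 − 71n^2 + 618n − 1080 = ((1/255)n − 179/4335)(255n^3 + 645n^2 − 13950n + 29160) + ((2988/289)n^2 − (20916/289)n + 35856/289)
  255n^3 + 645n^2 − 13950n + 29160 = ((24565/996)n + 39015/166)((2988/289)n^2 − (20916/289)n + 35856/289) + (0)
Last nonzero remainder: (2988/289)n^2 − (20916/289)n + 35856/289. Dividing through by 2988/289 gives the monic gcd n^2 − 7n + 12.

n^2 − 7n + 12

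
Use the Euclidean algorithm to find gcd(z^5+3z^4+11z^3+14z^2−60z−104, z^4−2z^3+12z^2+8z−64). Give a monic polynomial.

z^2−4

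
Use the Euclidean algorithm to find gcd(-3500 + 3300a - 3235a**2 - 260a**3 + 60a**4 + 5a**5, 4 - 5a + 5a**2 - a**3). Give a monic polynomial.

1 - a + a**2

By polynomial division,
  5a**5 + 60a**4 - 260a**3 - 3235a**2 + 3300a - 3500 = (-5a**2 - 85a - 140)(-a**3 + 5a**2 - 5a + 4) + (-2940a**2 + 2940a - 2940)
  -a**3 + 5a**2 - 5a + 4 = ((1/2940)a - 1/735)(-2940a**2 + 2940a - 2940) + (0)
Last nonzero remainder: -2940a**2 + 2940a - 2940. Dividing through by -2940 gives the monic gcd a**2 - a + 1.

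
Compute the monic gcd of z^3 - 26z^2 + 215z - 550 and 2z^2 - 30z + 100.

z^2 - 15z + 50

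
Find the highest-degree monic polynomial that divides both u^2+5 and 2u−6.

Apply the Euclidean algorithm:
  u^2+5 = ((1/2)u+3/2)(2u−6) + (14)
  2u−6 = ((1/7)u−3/7)(14) + (0)
The last nonzero remainder is the constant 14, so the polynomials are coprime and gcd = 1.

1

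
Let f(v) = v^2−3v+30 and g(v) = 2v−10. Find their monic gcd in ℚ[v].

1

By polynomial division,
  v^2−3v+30 = ((1/2)v+1)(2v−10) + (40)
  2v−10 = ((1/20)v−1/4)(40) + (0)
The last nonzero remainder is the constant 40, so the polynomials are coprime and gcd = 1.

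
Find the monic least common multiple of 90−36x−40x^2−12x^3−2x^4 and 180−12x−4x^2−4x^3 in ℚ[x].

Apply the Euclidean algorithm:
  −2x^4−12x^3−40x^2−36x+90 = ((1/2)x+5/2)(−4x^3−4x^2−12x+180) + (−24x^2−96x−360)
  −4x^3−4x^2−12x+180 = ((1/6)x−1/2)(−24x^2−96x−360) + (0)
Last nonzero remainder: −24x^2−96x−360. Dividing through by −24 gives the monic gcd x^2+4x+15.
Then lcm(f, g) = f·g / gcd(f, g); expanding and making the result monic gives the answer.

135−99x−42x^2+2x^3+3x^4+x^5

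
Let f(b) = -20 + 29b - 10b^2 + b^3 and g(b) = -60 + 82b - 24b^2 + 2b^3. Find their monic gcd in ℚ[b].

5 - 6b + b^2

Repeated division with remainder:
  b^3 - 10b^2 + 29b - 20 = (1/2)(2b^3 - 24b^2 + 82b - 60) + (2b^2 - 12b + 10)
  2b^3 - 24b^2 + 82b - 60 = (b - 6)(2b^2 - 12b + 10) + (0)
Last nonzero remainder: 2b^2 - 12b + 10. Dividing through by 2 gives the monic gcd b^2 - 6b + 5.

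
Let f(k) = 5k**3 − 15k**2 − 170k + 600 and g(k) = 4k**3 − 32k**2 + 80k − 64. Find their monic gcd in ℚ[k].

k − 4

Apply the Euclidean algorithm:
  5k**3 − 15k**2 − 170k + 600 = (5/4)(4k**3 − 32k**2 + 80k − 64) + (25k**2 − 270k + 680)
  4k**3 − 32k**2 + 80k − 64 = ((4/25)k + 56/125)(25k**2 − 270k + 680) + ((2304/25)k − 9216/25)
  25k**2 − 270k + 680 = ((625/2304)k − 2125/1152)((2304/25)k − 9216/25) + (0)
Last nonzero remainder: (2304/25)k − 9216/25. Dividing through by 2304/25 gives the monic gcd k − 4.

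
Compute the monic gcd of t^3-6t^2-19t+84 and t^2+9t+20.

Apply the Euclidean algorithm:
  t^3-6t^2-19t+84 = (t-15)(t^2+9t+20) + (96t+384)
  t^2+9t+20 = ((1/96)t+5/96)(96t+384) + (0)
Last nonzero remainder: 96t+384. Dividing through by 96 gives the monic gcd t+4.

t+4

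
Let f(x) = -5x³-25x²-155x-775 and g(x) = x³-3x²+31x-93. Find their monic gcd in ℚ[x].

Euclidean algorithm in ℚ[x]:
  -5x³-25x²-155x-775 = (-5)(x³-3x²+31x-93) + (-40x²-1240)
  x³-3x²+31x-93 = (-(1/40)x+3/40)(-40x²-1240) + (0)
Last nonzero remainder: -40x²-1240. Dividing through by -40 gives the monic gcd x²+31.

x²+31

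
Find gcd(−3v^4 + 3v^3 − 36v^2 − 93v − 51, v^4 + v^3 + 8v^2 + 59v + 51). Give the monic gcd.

v^3 − 2v^2 + 14v + 17

Euclidean algorithm in ℚ[v]:
  −3v^4 + 3v^3 − 36v^2 − 93v − 51 = (−3)(v^4 + v^3 + 8v^2 + 59v + 51) + (6v^3 − 12v^2 + 84v + 102)
  v^4 + v^3 + 8v^2 + 59v + 51 = ((1/6)v + 1/2)(6v^3 − 12v^2 + 84v + 102) + (0)
Last nonzero remainder: 6v^3 − 12v^2 + 84v + 102. Dividing through by 6 gives the monic gcd v^3 − 2v^2 + 14v + 17.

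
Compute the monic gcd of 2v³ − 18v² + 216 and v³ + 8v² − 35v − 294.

v − 6

Repeated division with remainder:
  2v³ − 18v² + 216 = (2)(v³ + 8v² − 35v − 294) + (−34v² + 70v + 804)
  v³ + 8v² − 35v − 294 = (−(1/34)v − 171/578)(−34v² + 70v + 804) + ((2704/289)v − 16224/289)
  −34v² + 70v + 804 = (−(4913/1352)v − 19363/1352)((2704/289)v − 16224/289) + (0)
Last nonzero remainder: (2704/289)v − 16224/289. Dividing through by 2704/289 gives the monic gcd v − 6.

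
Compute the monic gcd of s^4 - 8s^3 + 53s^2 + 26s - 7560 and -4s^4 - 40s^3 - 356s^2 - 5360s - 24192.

s^3 + 2s^2 + 73s + 756

Repeated division with remainder:
  s^4 - 8s^3 + 53s^2 + 26s - 7560 = (-1/4)(-4s^4 - 40s^3 - 356s^2 - 5360s - 24192) + (-18s^3 - 36s^2 - 1314s - 13608)
  -4s^4 - 40s^3 - 356s^2 - 5360s - 24192 = ((2/9)s + 16/9)(-18s^3 - 36s^2 - 1314s - 13608) + (0)
Last nonzero remainder: -18s^3 - 36s^2 - 1314s - 13608. Dividing through by -18 gives the monic gcd s^3 + 2s^2 + 73s + 756.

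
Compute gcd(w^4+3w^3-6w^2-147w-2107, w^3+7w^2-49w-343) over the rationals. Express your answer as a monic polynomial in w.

Euclidean algorithm in ℚ[w]:
  w^4+3w^3-6w^2-147w-2107 = (w-4)(w^3+7w^2-49w-343) + (71w^2-3479)
  w^3+7w^2-49w-343 = ((1/71)w+7/71)(71w^2-3479) + (0)
Last nonzero remainder: 71w^2-3479. Dividing through by 71 gives the monic gcd w^2-49.

w^2-49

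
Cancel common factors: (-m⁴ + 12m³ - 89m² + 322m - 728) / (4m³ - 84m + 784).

(-m² + 5m - 26)/(4m + 28)

By polynomial division,
  -m⁴ + 12m³ - 89m² + 322m - 728 = (-(1/4)m + 3)(4m³ - 84m + 784) + (-110m² + 770m - 3080)
  4m³ - 84m + 784 = (-(2/55)m - 14/55)(-110m² + 770m - 3080) + (0)
Last nonzero remainder: -110m² + 770m - 3080. Dividing through by -110 gives the monic gcd m² - 7m + 28.
Cancel m² - 7m + 28 from numerator and denominator to get the reduced form.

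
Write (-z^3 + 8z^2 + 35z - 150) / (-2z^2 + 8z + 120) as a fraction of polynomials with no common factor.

By polynomial division,
  -z^3 + 8z^2 + 35z - 150 = ((1/2)z - 2)(-2z^2 + 8z + 120) + (-9z + 90)
  -2z^2 + 8z + 120 = ((2/9)z + 4/3)(-9z + 90) + (0)
Last nonzero remainder: -9z + 90. Dividing through by -9 gives the monic gcd z - 10.
Cancel z - 10 from numerator and denominator to get the reduced form.

(z^2 + 2z - 15)/(2z + 12)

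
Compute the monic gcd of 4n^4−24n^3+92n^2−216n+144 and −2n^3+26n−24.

n^2−4n+3

Repeated division with remainder:
  4n^4−24n^3+92n^2−216n+144 = (−2n+12)(−2n^3+26n−24) + (144n^2−576n+432)
  −2n^3+26n−24 = (−(1/72)n−1/18)(144n^2−576n+432) + (0)
Last nonzero remainder: 144n^2−576n+432. Dividing through by 144 gives the monic gcd n^2−4n+3.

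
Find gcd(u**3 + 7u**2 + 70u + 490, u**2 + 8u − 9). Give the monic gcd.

1

Euclidean algorithm in ℚ[u]:
  u**3 + 7u**2 + 70u + 490 = (u − 1)(u**2 + 8u − 9) + (87u + 481)
  u**2 + 8u − 9 = ((1/87)u + 215/7569)(87u + 481) + (−171536/7569)
  87u + 481 = (−(658503/171536)u − 3640689/171536)(−171536/7569) + (0)
The last nonzero remainder is the constant −171536/7569, so the polynomials are coprime and gcd = 1.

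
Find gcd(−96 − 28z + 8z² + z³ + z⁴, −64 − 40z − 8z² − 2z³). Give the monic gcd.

By polynomial division,
  z⁴ + z³ + 8z² − 28z − 96 = (−(1/2)z + 3/2)(−2z³ − 8z² − 40z − 64) + (0)
Last nonzero remainder: −2z³ − 8z² − 40z − 64. Dividing through by −2 gives the monic gcd z³ + 4z² + 20z + 32.

32 + 20z + 4z² + z³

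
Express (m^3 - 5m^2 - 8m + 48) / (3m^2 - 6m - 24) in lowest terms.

Apply the Euclidean algorithm:
  m^3 - 5m^2 - 8m + 48 = ((1/3)m - 1)(3m^2 - 6m - 24) + (-6m + 24)
  3m^2 - 6m - 24 = (-(1/2)m - 1)(-6m + 24) + (0)
Last nonzero remainder: -6m + 24. Dividing through by -6 gives the monic gcd m - 4.
Cancel m - 4 from numerator and denominator to get the reduced form.

(m^2 - m - 12)/(3m + 6)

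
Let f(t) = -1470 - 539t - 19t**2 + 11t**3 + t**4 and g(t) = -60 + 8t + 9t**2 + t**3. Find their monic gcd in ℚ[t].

30 + 11t + t**2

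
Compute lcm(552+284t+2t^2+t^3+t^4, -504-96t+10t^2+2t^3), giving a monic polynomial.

Repeated division with remainder:
  t^4+t^3+2t^2+284t+552 = ((1/2)t-2)(2t^3+10t^2-96t-504) + (70t^2+344t-456)
  2t^3+10t^2-96t-504 = ((1/35)t+3/1225)(70t^2+344t-456) + (-(102672/1225)t-616032/1225)
  70t^2+344t-456 = (-(42875/51336)t+23275/25668)(-(102672/1225)t-616032/1225) + (0)
Last nonzero remainder: -(102672/1225)t-616032/1225. Dividing through by -102672/1225 gives the monic gcd t+6.
Then lcm(f, g) = f·g / gcd(f, g); expanding and making the result monic gives the answer.

-23184-12480t+184t^2+240t^3-41t^4+t^6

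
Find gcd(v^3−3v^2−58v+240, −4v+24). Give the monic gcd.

v−6

By polynomial division,
  v^3−3v^2−58v+240 = (−(1/4)v^2−(3/4)v+10)(−4v+24) + (0)
Last nonzero remainder: −4v+24. Dividing through by −4 gives the monic gcd v−6.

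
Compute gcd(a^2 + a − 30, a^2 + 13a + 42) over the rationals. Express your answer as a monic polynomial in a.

a + 6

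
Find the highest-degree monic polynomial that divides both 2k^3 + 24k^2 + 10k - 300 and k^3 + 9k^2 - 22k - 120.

Repeated division with remainder:
  2k^3 + 24k^2 + 10k - 300 = (2)(k^3 + 9k^2 - 22k - 120) + (6k^2 + 54k - 60)
  k^3 + 9k^2 - 22k - 120 = ((1/6)k)(6k^2 + 54k - 60) + (-12k - 120)
  6k^2 + 54k - 60 = (-(1/2)k + 1/2)(-12k - 120) + (0)
Last nonzero remainder: -12k - 120. Dividing through by -12 gives the monic gcd k + 10.

k + 10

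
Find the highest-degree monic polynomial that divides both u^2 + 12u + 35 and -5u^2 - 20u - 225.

1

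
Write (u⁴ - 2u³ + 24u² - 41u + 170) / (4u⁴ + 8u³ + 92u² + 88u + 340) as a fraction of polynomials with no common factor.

(u² - 3u + 10)/(4u² + 4u + 20)

Euclidean algorithm in ℚ[u]:
  u⁴ - 2u³ + 24u² - 41u + 170 = (1/4)(4u⁴ + 8u³ + 92u² + 88u + 340) + (-4u³ + u² - 63u + 85)
  4u⁴ + 8u³ + 92u² + 88u + 340 = (-u - 9/4)(-4u³ + u² - 63u + 85) + ((125/4)u² + (125/4)u + 2125/4)
  -4u³ + u² - 63u + 85 = (-(16/125)u + 4/25)((125/4)u² + (125/4)u + 2125/4) + (0)
Last nonzero remainder: (125/4)u² + (125/4)u + 2125/4. Dividing through by 125/4 gives the monic gcd u² + u + 17.
Cancel u² + u + 17 from numerator and denominator to get the reduced form.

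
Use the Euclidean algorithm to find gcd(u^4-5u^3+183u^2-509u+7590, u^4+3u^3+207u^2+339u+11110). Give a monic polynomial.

Euclidean algorithm in ℚ[u]:
  u^4-5u^3+183u^2-509u+7590 = (u^4+3u^3+207u^2+339u+11110) + (-8u^3-24u^2-848u-3520)
  u^4+3u^3+207u^2+339u+11110 = (-(1/8)u)(-8u^3-24u^2-848u-3520) + (101u^2-101u+11110)
  -8u^3-24u^2-848u-3520 = (-(8/101)u-32/101)(101u^2-101u+11110) + (0)
Last nonzero remainder: 101u^2-101u+11110. Dividing through by 101 gives the monic gcd u^2-u+110.

u^2-u+110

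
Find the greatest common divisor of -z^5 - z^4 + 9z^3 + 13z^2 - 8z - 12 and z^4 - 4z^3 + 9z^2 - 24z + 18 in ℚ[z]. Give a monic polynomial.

Euclidean algorithm in ℚ[z]:
  -z^5 - z^4 + 9z^3 + 13z^2 - 8z - 12 = (-z - 5)(z^4 - 4z^3 + 9z^2 - 24z + 18) + (-2z^3 + 34z^2 - 110z + 78)
  z^4 - 4z^3 + 9z^2 - 24z + 18 = (-(1/2)z - 13/2)(-2z^3 + 34z^2 - 110z + 78) + (175z^2 - 700z + 525)
  -2z^3 + 34z^2 - 110z + 78 = (-(2/175)z + 26/175)(175z^2 - 700z + 525) + (0)
Last nonzero remainder: 175z^2 - 700z + 525. Dividing through by 175 gives the monic gcd z^2 - 4z + 3.

z^2 - 4z + 3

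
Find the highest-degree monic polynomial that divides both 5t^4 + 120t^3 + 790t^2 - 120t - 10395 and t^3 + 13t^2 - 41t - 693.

t^2 + 20t + 99

Apply the Euclidean algorithm:
  5t^4 + 120t^3 + 790t^2 - 120t - 10395 = (5t + 55)(t^3 + 13t^2 - 41t - 693) + (280t^2 + 5600t + 27720)
  t^3 + 13t^2 - 41t - 693 = ((1/280)t - 1/40)(280t^2 + 5600t + 27720) + (0)
Last nonzero remainder: 280t^2 + 5600t + 27720. Dividing through by 280 gives the monic gcd t^2 + 20t + 99.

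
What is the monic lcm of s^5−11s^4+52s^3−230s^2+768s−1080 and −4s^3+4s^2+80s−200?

Apply the Euclidean algorithm:
  s^5−11s^4+52s^3−230s^2+768s−1080 = (−(1/4)s^2+(5/2)s−31/2)(−4s^3+4s^2+80s−200) + (−418s^2+2508s−4180)
  −4s^3+4s^2+80s−200 = ((2/209)s+10/209)(−418s^2+2508s−4180) + (0)
Last nonzero remainder: −418s^2+2508s−4180. Dividing through by −418 gives the monic gcd s^2−6s+10.
Then lcm(f, g) = f·g / gcd(f, g); expanding and making the result monic gives the answer.

s^6−6s^5−3s^4+30s^3−382s^2+2760s−5400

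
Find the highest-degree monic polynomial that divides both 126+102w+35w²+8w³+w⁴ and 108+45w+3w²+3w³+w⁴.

9+6w+w²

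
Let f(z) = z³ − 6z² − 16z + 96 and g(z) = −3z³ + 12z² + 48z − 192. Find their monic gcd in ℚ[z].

z² − 16

Euclidean algorithm in ℚ[z]:
  z³ − 6z² − 16z + 96 = (−1/3)(−3z³ + 12z² + 48z − 192) + (−2z² + 32)
  −3z³ + 12z² + 48z − 192 = ((3/2)z − 6)(−2z² + 32) + (0)
Last nonzero remainder: −2z² + 32. Dividing through by −2 gives the monic gcd z² − 16.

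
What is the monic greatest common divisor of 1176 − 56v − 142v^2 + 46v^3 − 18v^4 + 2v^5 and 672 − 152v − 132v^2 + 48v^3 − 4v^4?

By polynomial division,
  2v^5 − 18v^4 + 46v^3 − 142v^2 − 56v + 1176 = (−(1/2)v − 3/2)(−4v^4 + 48v^3 − 132v^2 − 152v + 672) + (52v^3 − 416v^2 + 52v + 2184)
  −4v^4 + 48v^3 − 132v^2 − 152v + 672 = (−(1/13)v + 4/13)(52v^3 − 416v^2 + 52v + 2184) + (0)
Last nonzero remainder: 52v^3 − 416v^2 + 52v + 2184. Dividing through by 52 gives the monic gcd v^3 − 8v^2 + v + 42.

42 + v − 8v^2 + v^3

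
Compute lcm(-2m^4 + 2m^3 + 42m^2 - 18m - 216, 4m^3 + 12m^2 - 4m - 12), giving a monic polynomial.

By polynomial division,
  -2m^4 + 2m^3 + 42m^2 - 18m - 216 = (-(1/2)m + 2)(4m^3 + 12m^2 - 4m - 12) + (16m^2 - 16m - 192)
  4m^3 + 12m^2 - 4m - 12 = ((1/4)m + 1)(16m^2 - 16m - 192) + (60m + 180)
  16m^2 - 16m - 192 = ((4/15)m - 16/15)(60m + 180) + (0)
Last nonzero remainder: 60m + 180. Dividing through by 60 gives the monic gcd m + 3.
Then lcm(f, g) = f·g / gcd(f, g); expanding and making the result monic gives the answer.

m^6 - m^5 - 22m^4 + 10m^3 + 129m^2 - 9m - 108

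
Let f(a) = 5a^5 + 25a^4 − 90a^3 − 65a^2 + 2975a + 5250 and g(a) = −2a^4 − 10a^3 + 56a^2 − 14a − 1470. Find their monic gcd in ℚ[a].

a^3 − 2a^2 − 14a + 105

Euclidean algorithm in ℚ[a]:
  5a^5 + 25a^4 − 90a^3 − 65a^2 + 2975a + 5250 = (−(5/2)a)(−2a^4 − 10a^3 + 56a^2 − 14a − 1470) + (50a^3 − 100a^2 − 700a + 5250)
  −2a^4 − 10a^3 + 56a^2 − 14a − 1470 = (−(1/25)a − 7/25)(50a^3 − 100a^2 − 700a + 5250) + (0)
Last nonzero remainder: 50a^3 − 100a^2 − 700a + 5250. Dividing through by 50 gives the monic gcd a^3 − 2a^2 − 14a + 105.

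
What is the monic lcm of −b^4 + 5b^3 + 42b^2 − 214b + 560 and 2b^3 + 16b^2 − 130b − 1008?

b^5 + 4b^4 − 87b^3 − 164b^2 + 1366b − 5040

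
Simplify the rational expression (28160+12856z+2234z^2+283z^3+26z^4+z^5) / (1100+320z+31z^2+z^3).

(256+68z+5z^2+z^3)/(10+z)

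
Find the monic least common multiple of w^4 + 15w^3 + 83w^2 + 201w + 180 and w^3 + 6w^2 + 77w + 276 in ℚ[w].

w^6 + 17w^5 + 182w^4 + 1402w^3 + 6309w^2 + 14229w + 12420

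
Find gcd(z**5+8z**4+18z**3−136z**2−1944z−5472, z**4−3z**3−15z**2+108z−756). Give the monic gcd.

z**2−36

Apply the Euclidean algorithm:
  z**5+8z**4+18z**3−136z**2−1944z−5472 = (z+11)(z**4−3z**3−15z**2+108z−756) + (66z**3−79z**2−2376z+2844)
  z**4−3z**3−15z**2+108z−756 = ((1/66)z−119/4356)(66z**3−79z**2−2376z+2844) + ((82075/4356)z**2−82075/121)
  66z**3−79z**2−2376z+2844 = ((287496/82075)z−344124/82075)((82075/4356)z**2−82075/121) + (0)
Last nonzero remainder: (82075/4356)z**2−82075/121. Dividing through by 82075/4356 gives the monic gcd z**2−36.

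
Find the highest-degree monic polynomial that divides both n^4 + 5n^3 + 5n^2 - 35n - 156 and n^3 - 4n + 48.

n + 4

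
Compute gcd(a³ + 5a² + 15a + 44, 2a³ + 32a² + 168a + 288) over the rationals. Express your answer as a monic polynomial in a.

a + 4

By polynomial division,
  a³ + 5a² + 15a + 44 = (1/2)(2a³ + 32a² + 168a + 288) + (-11a² - 69a - 100)
  2a³ + 32a² + 168a + 288 = (-(2/11)a - 214/121)(-11a² - 69a - 100) + ((3362/121)a + 13448/121)
  -11a² - 69a - 100 = (-(1331/3362)a - 3025/3362)((3362/121)a + 13448/121) + (0)
Last nonzero remainder: (3362/121)a + 13448/121. Dividing through by 3362/121 gives the monic gcd a + 4.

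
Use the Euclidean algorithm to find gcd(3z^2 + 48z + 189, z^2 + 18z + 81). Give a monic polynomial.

z + 9

Apply the Euclidean algorithm:
  3z^2 + 48z + 189 = (3)(z^2 + 18z + 81) + (−6z − 54)
  z^2 + 18z + 81 = (−(1/6)z − 3/2)(−6z − 54) + (0)
Last nonzero remainder: −6z − 54. Dividing through by −6 gives the monic gcd z + 9.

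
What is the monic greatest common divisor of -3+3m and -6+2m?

Apply the Euclidean algorithm:
  3m-3 = (3/2)(2m-6) + (6)
  2m-6 = ((1/3)m-1)(6) + (0)
The last nonzero remainder is the constant 6, so the polynomials are coprime and gcd = 1.

1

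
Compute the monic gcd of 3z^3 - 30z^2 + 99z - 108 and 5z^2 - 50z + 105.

z - 3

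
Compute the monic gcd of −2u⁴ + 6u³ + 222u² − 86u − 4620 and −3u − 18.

u + 6

Euclidean algorithm in ℚ[u]:
  −2u⁴ + 6u³ + 222u² − 86u − 4620 = ((2/3)u³ − 6u² − 38u + 770/3)(−3u − 18) + (0)
Last nonzero remainder: −3u − 18. Dividing through by −3 gives the monic gcd u + 6.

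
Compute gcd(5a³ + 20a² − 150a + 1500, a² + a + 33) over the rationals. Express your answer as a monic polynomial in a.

Repeated division with remainder:
  5a³ + 20a² − 150a + 1500 = (5a + 15)(a² + a + 33) + (−330a + 1005)
  a² + a + 33 = (−(1/330)a − 89/7260)(−330a + 1005) + (21935/484)
  −330a + 1005 = (−(31944/4387)a + 97284/4387)(21935/484) + (0)
The last nonzero remainder is the constant 21935/484, so the polynomials are coprime and gcd = 1.

1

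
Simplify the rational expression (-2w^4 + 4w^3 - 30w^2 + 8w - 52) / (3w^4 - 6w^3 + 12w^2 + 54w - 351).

Repeated division with remainder:
  -2w^4 + 4w^3 - 30w^2 + 8w - 52 = (-2/3)(3w^4 - 6w^3 + 12w^2 + 54w - 351) + (-22w^2 + 44w - 286)
  3w^4 - 6w^3 + 12w^2 + 54w - 351 = (-(3/22)w^2 + 27/22)(-22w^2 + 44w - 286) + (0)
Last nonzero remainder: -22w^2 + 44w - 286. Dividing through by -22 gives the monic gcd w^2 - 2w + 13.
Cancel w^2 - 2w + 13 from numerator and denominator to get the reduced form.

(-2w^2 - 4)/(3w^2 - 27)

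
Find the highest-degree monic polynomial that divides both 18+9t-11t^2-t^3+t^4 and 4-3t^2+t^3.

-2-t+t^2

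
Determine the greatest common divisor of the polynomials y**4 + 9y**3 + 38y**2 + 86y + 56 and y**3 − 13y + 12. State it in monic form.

Apply the Euclidean algorithm:
  y**4 + 9y**3 + 38y**2 + 86y + 56 = (y + 9)(y**3 − 13y + 12) + (51y**2 + 191y − 52)
  y**3 − 13y + 12 = ((1/51)y − 191/2601)(51y**2 + 191y − 52) + ((5320/2601)y + 21280/2601)
  51y**2 + 191y − 52 = ((132651/5320)y − 33813/5320)((5320/2601)y + 21280/2601) + (0)
Last nonzero remainder: (5320/2601)y + 21280/2601. Dividing through by 5320/2601 gives the monic gcd y + 4.

y + 4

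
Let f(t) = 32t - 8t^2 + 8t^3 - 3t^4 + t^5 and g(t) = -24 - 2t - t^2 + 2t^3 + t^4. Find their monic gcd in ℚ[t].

Euclidean algorithm in ℚ[t]:
  t^5 - 3t^4 + 8t^3 - 8t^2 + 32t = (t - 5)(t^4 + 2t^3 - t^2 - 2t - 24) + (19t^3 - 11t^2 + 46t - 120)
  t^4 + 2t^3 - t^2 - 2t - 24 = ((1/19)t + 49/361)(19t^3 - 11t^2 + 46t - 120) + (-(696/361)t^2 - (696/361)t - 2784/361)
  19t^3 - 11t^2 + 46t - 120 = (-(6859/696)t + 1805/116)(-(696/361)t^2 - (696/361)t - 2784/361) + (0)
Last nonzero remainder: -(696/361)t^2 - (696/361)t - 2784/361. Dividing through by -696/361 gives the monic gcd t^2 + t + 4.

4 + t + t^2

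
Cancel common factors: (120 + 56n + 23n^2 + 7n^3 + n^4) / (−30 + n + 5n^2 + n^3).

(8 + n^2)/(−2 + n)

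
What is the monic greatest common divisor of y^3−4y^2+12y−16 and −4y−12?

1

By polynomial division,
  y^3−4y^2+12y−16 = (−(1/4)y^2+(7/4)y−33/4)(−4y−12) + (−115)
  −4y−12 = ((4/115)y+12/115)(−115) + (0)
The last nonzero remainder is the constant −115, so the polynomials are coprime and gcd = 1.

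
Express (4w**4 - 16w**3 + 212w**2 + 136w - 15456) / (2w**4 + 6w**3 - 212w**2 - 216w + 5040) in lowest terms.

Euclidean algorithm in ℚ[w]:
  4w**4 - 16w**3 + 212w**2 + 136w - 15456 = (2)(2w**4 + 6w**3 - 212w**2 - 216w + 5040) + (-28w**3 + 636w**2 + 568w - 25536)
  2w**4 + 6w**3 - 212w**2 - 216w + 5040 = (-(1/14)w - 90/49)(-28w**3 + 636w**2 + 568w - 25536) + ((48840/49)w**2 - (48840/49)w - 293040/7)
  -28w**3 + 636w**2 + 568w - 25536 = (-(343/12210)w + 3724/6105)((48840/49)w**2 - (48840/49)w - 293040/7) + (0)
Last nonzero remainder: (48840/49)w**2 - (48840/49)w - 293040/7. Dividing through by 48840/49 gives the monic gcd w**2 - w - 42.
Cancel w**2 - w - 42 from numerator and denominator to get the reduced form.

(2w**2 - 6w + 184)/(w**2 + 4w - 60)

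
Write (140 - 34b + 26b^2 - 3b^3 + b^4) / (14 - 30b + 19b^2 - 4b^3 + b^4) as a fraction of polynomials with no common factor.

(10 - b + b^2)/(1 - 2b + b^2)

Euclidean algorithm in ℚ[b]:
  b^4 - 3b^3 + 26b^2 - 34b + 140 = (b^4 - 4b^3 + 19b^2 - 30b + 14) + (b^3 + 7b^2 - 4b + 126)
  b^4 - 4b^3 + 19b^2 - 30b + 14 = (b - 11)(b^3 + 7b^2 - 4b + 126) + (100b^2 - 200b + 1400)
  b^3 + 7b^2 - 4b + 126 = ((1/100)b + 9/100)(100b^2 - 200b + 1400) + (0)
Last nonzero remainder: 100b^2 - 200b + 1400. Dividing through by 100 gives the monic gcd b^2 - 2b + 14.
Cancel b^2 - 2b + 14 from numerator and denominator to get the reduced form.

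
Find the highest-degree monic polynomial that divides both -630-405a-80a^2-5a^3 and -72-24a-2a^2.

6+a

Euclidean algorithm in ℚ[a]:
  -5a^3-80a^2-405a-630 = ((5/2)a+10)(-2a^2-24a-72) + (15a+90)
  -2a^2-24a-72 = (-(2/15)a-4/5)(15a+90) + (0)
Last nonzero remainder: 15a+90. Dividing through by 15 gives the monic gcd a+6.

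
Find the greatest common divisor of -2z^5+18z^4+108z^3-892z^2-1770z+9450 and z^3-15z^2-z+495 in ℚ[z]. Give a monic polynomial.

Repeated division with remainder:
  -2z^5+18z^4+108z^3-892z^2-1770z+9450 = (-2z^2-12z-74)(z^3-15z^2-z+495) + (-1024z^2+4096z+46080)
  z^3-15z^2-z+495 = (-(1/1024)z+11/1024)(-1024z^2+4096z+46080) + (0)
Last nonzero remainder: -1024z^2+4096z+46080. Dividing through by -1024 gives the monic gcd z^2-4z-45.

z^2-4z-45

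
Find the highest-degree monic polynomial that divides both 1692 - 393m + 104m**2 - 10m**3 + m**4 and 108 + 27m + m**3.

36 - 3m + m**2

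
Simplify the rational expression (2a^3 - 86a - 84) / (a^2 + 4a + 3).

(2a^2 - 2a - 84)/(a + 3)

Apply the Euclidean algorithm:
  2a^3 - 86a - 84 = (2a - 8)(a^2 + 4a + 3) + (-60a - 60)
  a^2 + 4a + 3 = (-(1/60)a - 1/20)(-60a - 60) + (0)
Last nonzero remainder: -60a - 60. Dividing through by -60 gives the monic gcd a + 1.
Cancel a + 1 from numerator and denominator to get the reduced form.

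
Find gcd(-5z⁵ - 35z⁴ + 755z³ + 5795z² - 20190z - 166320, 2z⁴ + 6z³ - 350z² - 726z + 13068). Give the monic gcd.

z³ - 8z² - 87z + 594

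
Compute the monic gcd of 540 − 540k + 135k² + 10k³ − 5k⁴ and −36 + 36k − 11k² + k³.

Euclidean algorithm in ℚ[k]:
  −5k⁴ + 10k³ + 135k² − 540k + 540 = (−5k − 45)(k³ − 11k² + 36k − 36) + (−180k² + 900k − 1080)
  k³ − 11k² + 36k − 36 = (−(1/180)k + 1/30)(−180k² + 900k − 1080) + (0)
Last nonzero remainder: −180k² + 900k − 1080. Dividing through by −180 gives the monic gcd k² − 5k + 6.

6 − 5k + k²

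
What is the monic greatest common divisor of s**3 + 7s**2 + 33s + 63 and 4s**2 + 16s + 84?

s**2 + 4s + 21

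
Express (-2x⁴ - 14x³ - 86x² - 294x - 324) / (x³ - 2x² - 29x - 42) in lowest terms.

By polynomial division,
  -2x⁴ - 14x³ - 86x² - 294x - 324 = (-2x - 18)(x³ - 2x² - 29x - 42) + (-180x² - 900x - 1080)
  x³ - 2x² - 29x - 42 = (-(1/180)x + 7/180)(-180x² - 900x - 1080) + (0)
Last nonzero remainder: -180x² - 900x - 1080. Dividing through by -180 gives the monic gcd x² + 5x + 6.
Cancel x² + 5x + 6 from numerator and denominator to get the reduced form.

(-2x² - 4x - 54)/(x - 7)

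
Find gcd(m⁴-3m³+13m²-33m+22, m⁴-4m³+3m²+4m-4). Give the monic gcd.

m²-3m+2

Repeated division with remainder:
  m⁴-3m³+13m²-33m+22 = (m⁴-4m³+3m²+4m-4) + (m³+10m²-37m+26)
  m⁴-4m³+3m²+4m-4 = (m-14)(m³+10m²-37m+26) + (180m²-540m+360)
  m³+10m²-37m+26 = ((1/180)m+13/180)(180m²-540m+360) + (0)
Last nonzero remainder: 180m²-540m+360. Dividing through by 180 gives the monic gcd m²-3m+2.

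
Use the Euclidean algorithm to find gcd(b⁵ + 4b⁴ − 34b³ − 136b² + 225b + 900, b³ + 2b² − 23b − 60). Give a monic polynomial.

b³ + 2b² − 23b − 60

Euclidean algorithm in ℚ[b]:
  b⁵ + 4b⁴ − 34b³ − 136b² + 225b + 900 = (b² + 2b − 15)(b³ + 2b² − 23b − 60) + (0)
The last nonzero remainder b³ + 2b² − 23b − 60 is already monic.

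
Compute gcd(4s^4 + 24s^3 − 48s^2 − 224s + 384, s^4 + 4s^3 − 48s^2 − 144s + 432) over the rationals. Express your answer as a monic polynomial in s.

Euclidean algorithm in ℚ[s]:
  4s^4 + 24s^3 − 48s^2 − 224s + 384 = (4)(s^4 + 4s^3 − 48s^2 − 144s + 432) + (8s^3 + 144s^2 + 352s − 1344)
  s^4 + 4s^3 − 48s^2 − 144s + 432 = ((1/8)s − 7/4)(8s^3 + 144s^2 + 352s − 1344) + (160s^2 + 640s − 1920)
  8s^3 + 144s^2 + 352s − 1344 = ((1/20)s + 7/10)(160s^2 + 640s − 1920) + (0)
Last nonzero remainder: 160s^2 + 640s − 1920. Dividing through by 160 gives the monic gcd s^2 + 4s − 12.

s^2 + 4s − 12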